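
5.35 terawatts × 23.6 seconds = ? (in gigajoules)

5.35e12 × 23.6 = 126.26e12 J

126260 gigajoules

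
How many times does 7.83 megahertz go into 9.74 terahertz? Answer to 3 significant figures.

(9.74 × 10^12) / (7.83 × 10^6) = 1.244 × 10^6

1240000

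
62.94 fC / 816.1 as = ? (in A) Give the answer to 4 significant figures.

77.12 A

(62.94e-15) / (816.1e-18) = 0.0771229e3 A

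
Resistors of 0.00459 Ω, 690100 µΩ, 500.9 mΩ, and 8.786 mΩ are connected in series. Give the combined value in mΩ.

In mΩ:
  0.00459 Ω = 0.00459 × 10^3 mΩ = 4.59
  690100 µΩ = 690100 × 10^-3 mΩ = 690.1
  500.9 mΩ → 500.9
  8.786 mΩ → 8.786
Sum: 4.59 + 690.1 + 500.9 + 8.786 = 1204.376

1204.376 mΩ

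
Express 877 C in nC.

877000000000 nC

(no prefix) = 1e0, nano = 1e-9; factor is 1e9.
877 × 1e9 = 877000000000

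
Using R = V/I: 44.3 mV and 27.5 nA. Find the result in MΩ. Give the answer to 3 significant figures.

(44.3e-3) / (27.5e-9) = 1.6109e6 Ω

1.61 MΩ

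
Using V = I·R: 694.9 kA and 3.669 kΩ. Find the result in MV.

694.9 × 10³ × 3.669 × 10³ = 2549.5881 × 10⁶ V

2549.5881 MV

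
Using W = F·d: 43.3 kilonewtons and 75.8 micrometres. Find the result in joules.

43.3 × 10^3 × 75.8 × 10^-6 = 3282.14 × 10^-3 J

3.28214 joules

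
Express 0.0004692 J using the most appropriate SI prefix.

= 469.2 × 10⁻⁶ J; 10⁻⁶ is micro.

469.2 µJ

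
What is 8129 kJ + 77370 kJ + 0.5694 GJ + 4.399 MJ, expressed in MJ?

659.298 MJ

In MJ:
  8129 kJ = 8129 × 10^-3 MJ = 8.129
  77370 kJ = 77370 × 10^-3 MJ = 77.37
  0.5694 GJ = 0.5694 × 10^3 MJ = 569.4
  4.399 MJ → 4.399
Sum: 8.129 + 77.37 + 569.4 + 4.399 = 659.298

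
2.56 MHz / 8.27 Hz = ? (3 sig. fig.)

(2.56 × 10^6) / (8.27) = 0.3096 × 10^6

310000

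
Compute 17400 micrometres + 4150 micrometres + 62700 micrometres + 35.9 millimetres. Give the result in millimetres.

120.15 millimetres

In millimetres:
  17400 micrometres = 17400 × 10⁻³ millimetres = 17.4
  4150 micrometres = 4150 × 10⁻³ millimetres = 4.15
  62700 micrometres = 62700 × 10⁻³ millimetres = 62.7
  35.9 millimetres → 35.9
Sum: 17.4 + 4.15 + 62.7 + 35.9 = 120.15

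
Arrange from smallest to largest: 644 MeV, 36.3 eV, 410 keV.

36.3 eV < 410 keV < 644 MeV

644 MeV = 644000000 eV
36.3 eV = 36.3 eV
410 keV = 410000 eV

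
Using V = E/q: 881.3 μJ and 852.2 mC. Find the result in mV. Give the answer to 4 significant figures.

(881.3 × 10⁻⁶) / (852.2 × 10⁻³) = 1.03415 × 10⁻³ V

1.034 mV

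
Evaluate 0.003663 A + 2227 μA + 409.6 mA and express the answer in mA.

In mA:
  0.003663 A = 0.003663 × 10^3 mA = 3.663
  2227 μA = 2227 × 10^-3 mA = 2.227
  409.6 mA → 409.6
Sum: 3.663 + 2.227 + 409.6 = 415.49

415.49 mA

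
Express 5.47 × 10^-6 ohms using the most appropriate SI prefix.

5.47 microohms

= 5.47 × 10^-6 ohms; 10^-6 is micro.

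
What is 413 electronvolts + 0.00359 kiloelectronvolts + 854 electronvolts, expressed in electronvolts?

In electronvolts:
  413 electronvolts → 413
  0.00359 kiloelectronvolts = 0.00359e3 electronvolts = 3.59
  854 electronvolts → 854
Sum: 413 + 3.59 + 854 = 1270.59

1270.59 electronvolts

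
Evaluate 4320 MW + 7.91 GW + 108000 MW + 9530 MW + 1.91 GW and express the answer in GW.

In GW:
  4320 MW = 4320 × 10⁻³ GW = 4.32
  7.91 GW → 7.91
  108000 MW = 108000 × 10⁻³ GW = 108
  9530 MW = 9530 × 10⁻³ GW = 9.53
  1.91 GW → 1.91
Sum: 4.32 + 7.91 + 108 + 9.53 + 1.91 = 131.67

131.67 GW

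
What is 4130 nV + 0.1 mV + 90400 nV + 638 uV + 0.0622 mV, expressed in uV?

In uV:
  4130 nV = 4130 × 10⁻³ uV = 4.13
  0.1 mV = 0.1 × 10³ uV = 100
  90400 nV = 90400 × 10⁻³ uV = 90.4
  638 uV → 638
  0.0622 mV = 0.0622 × 10³ uV = 62.2
Sum: 4.13 + 100 + 90.4 + 638 + 62.2 = 894.73

894.73 uV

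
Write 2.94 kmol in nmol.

kilo = 10^3, nano = 10^-9; factor is 10^12.
2.94 × 10^12 = 2940000000000

2940000000000 nmol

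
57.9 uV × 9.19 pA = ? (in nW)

57.9e-6 × 9.19e-12 = 532.101e-18 W

0.000000532101 nW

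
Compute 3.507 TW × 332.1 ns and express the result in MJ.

1.1646747 MJ

3.507 × 10^12 × 332.1 × 10^-9 = 1164.6747 × 10^3 J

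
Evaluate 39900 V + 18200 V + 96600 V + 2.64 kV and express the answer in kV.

157.34 kV

In kV:
  39900 V = 39900e-3 kV = 39.9
  18200 V = 18200e-3 kV = 18.2
  96600 V = 96600e-3 kV = 96.6
  2.64 kV → 2.64
Sum: 39.9 + 18.2 + 96.6 + 2.64 = 157.34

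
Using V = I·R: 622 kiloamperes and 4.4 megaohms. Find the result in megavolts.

622 × 10^3 × 4.4 × 10^6 = 2736.8 × 10^9 V

2736800 megavolts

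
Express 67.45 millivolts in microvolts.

milli = 10^-3, micro = 10^-6; factor is 10^3.
67.45 × 10^3 = 67450

67450 microvolts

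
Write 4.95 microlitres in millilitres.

0.00495 millilitres

micro = 10⁻⁶, milli = 10⁻³; factor is 10⁻³.
4.95 × 10⁻³ = 0.00495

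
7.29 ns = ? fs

nano = 10^-9, femto = 10^-15; factor is 10^6.
7.29 × 10^6 = 7290000

7290000 fs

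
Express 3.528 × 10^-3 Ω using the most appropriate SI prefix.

3.528 mΩ

= 3.528 × 10^-3 Ω; 10^-3 is milli.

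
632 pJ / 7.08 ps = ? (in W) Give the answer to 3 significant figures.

89.3 W

(632e-12) / (7.08e-12) = 89.266 W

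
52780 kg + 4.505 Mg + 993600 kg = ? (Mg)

1050.885 Mg

In Mg:
  52780 kg = 52780 × 10⁻³ Mg = 52.78
  4.505 Mg → 4.505
  993600 kg = 993600 × 10⁻³ Mg = 993.6
Sum: 52.78 + 4.505 + 993.6 = 1050.885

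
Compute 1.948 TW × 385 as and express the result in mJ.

1.948e12 × 385e-18 = 749.98e-6 J

0.74998 mJ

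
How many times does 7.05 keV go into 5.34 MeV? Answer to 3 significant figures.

757

(5.34e6) / (7.05e3) = 0.7574e3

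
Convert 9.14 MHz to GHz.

mega = 10⁶, giga = 10⁹; factor is 10⁻³.
9.14 × 10⁻³ = 0.00914

0.00914 GHz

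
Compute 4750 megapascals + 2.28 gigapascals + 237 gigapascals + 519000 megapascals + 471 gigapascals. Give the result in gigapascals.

In gigapascals:
  4750 megapascals = 4750e-3 gigapascals = 4.75
  2.28 gigapascals → 2.28
  237 gigapascals → 237
  519000 megapascals = 519000e-3 gigapascals = 519
  471 gigapascals → 471
Sum: 4.75 + 2.28 + 237 + 519 + 471 = 1234.03

1234.03 gigapascals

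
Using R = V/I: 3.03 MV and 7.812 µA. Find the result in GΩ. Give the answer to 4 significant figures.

(3.03e6) / (7.812e-6) = 0.387865e12 Ω

387.9 GΩ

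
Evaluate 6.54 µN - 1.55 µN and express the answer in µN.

4.99 µN

In µN:
  6.54 µN → 6.54
  1.55 µN → 1.55
Difference: 6.54 - 1.55 = 4.99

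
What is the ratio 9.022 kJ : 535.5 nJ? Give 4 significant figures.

16850000000

(9.022 × 10^3) / (535.5 × 10^-9) = 0.016848 × 10^12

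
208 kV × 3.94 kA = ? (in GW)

208e3 × 3.94e3 = 819.52e6 W

0.81952 GW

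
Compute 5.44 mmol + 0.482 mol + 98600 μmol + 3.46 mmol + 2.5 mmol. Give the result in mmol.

In mmol:
  5.44 mmol → 5.44
  0.482 mol = 0.482 × 10³ mmol = 482
  98600 μmol = 98600 × 10⁻³ mmol = 98.6
  3.46 mmol → 3.46
  2.5 mmol → 2.5
Sum: 5.44 + 482 + 98.6 + 3.46 + 2.5 = 592

592 mmol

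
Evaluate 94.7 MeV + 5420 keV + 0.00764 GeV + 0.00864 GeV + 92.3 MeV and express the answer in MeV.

In MeV:
  94.7 MeV → 94.7
  5420 keV = 5420 × 10⁻³ MeV = 5.42
  0.00764 GeV = 0.00764 × 10³ MeV = 7.64
  0.00864 GeV = 0.00864 × 10³ MeV = 8.64
  92.3 MeV → 92.3
Sum: 94.7 + 5.42 + 7.64 + 8.64 + 92.3 = 208.7

208.7 MeV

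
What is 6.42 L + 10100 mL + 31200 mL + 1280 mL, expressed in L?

49 L

In L:
  6.42 L → 6.42
  10100 mL = 10100e-3 L = 10.1
  31200 mL = 31200e-3 L = 31.2
  1280 mL = 1280e-3 L = 1.28
Sum: 6.42 + 10.1 + 31.2 + 1.28 = 49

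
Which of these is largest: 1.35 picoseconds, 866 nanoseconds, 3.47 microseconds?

1.35 picoseconds = 0.00000000000135 seconds
866 nanoseconds = 0.000000866 seconds
3.47 microseconds = 0.00000347 seconds

3.47 microseconds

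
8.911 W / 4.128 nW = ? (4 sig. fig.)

2159000000

(8.911) / (4.128 × 10^-9) = 2.1587 × 10^9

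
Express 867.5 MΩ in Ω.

867500000 Ω

mega = 10⁶, (no prefix) = 10⁰; factor is 10⁶.
867.5 × 10⁶ = 867500000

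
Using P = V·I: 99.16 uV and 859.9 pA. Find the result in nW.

99.16e-6 × 859.9e-12 = 85267.684e-18 W

0.000085267684 nW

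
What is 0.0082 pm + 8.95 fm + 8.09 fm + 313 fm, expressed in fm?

In fm:
  0.0082 pm = 0.0082 × 10³ fm = 8.2
  8.95 fm → 8.95
  8.09 fm → 8.09
  313 fm → 313
Sum: 8.2 + 8.95 + 8.09 + 313 = 338.24

338.24 fm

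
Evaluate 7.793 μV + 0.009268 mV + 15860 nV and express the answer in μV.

32.921 μV

In μV:
  7.793 μV → 7.793
  0.009268 mV = 0.009268 × 10^3 μV = 9.268
  15860 nV = 15860 × 10^-3 μV = 15.86
Sum: 7.793 + 9.268 + 15.86 = 32.921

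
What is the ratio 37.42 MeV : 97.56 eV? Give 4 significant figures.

(37.42 × 10⁶) / (97.56) = 0.38356 × 10⁶

383600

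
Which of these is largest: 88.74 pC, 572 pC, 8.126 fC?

88.74 pC = 0.00000000008874 C
572 pC = 0.000000000572 C
8.126 fC = 0.000000000000008126 C

572 pC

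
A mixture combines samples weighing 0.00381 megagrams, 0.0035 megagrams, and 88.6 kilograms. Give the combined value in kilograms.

In kilograms:
  0.00381 megagrams = 0.00381e3 kilograms = 3.81
  0.0035 megagrams = 0.0035e3 kilograms = 3.5
  88.6 kilograms → 88.6
Sum: 3.81 + 3.5 + 88.6 = 95.91

95.91 kilograms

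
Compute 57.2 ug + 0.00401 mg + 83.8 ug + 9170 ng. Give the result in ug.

154.18 ug

In ug:
  57.2 ug → 57.2
  0.00401 mg = 0.00401 × 10³ ug = 4.01
  83.8 ug → 83.8
  9170 ng = 9170 × 10⁻³ ug = 9.17
Sum: 57.2 + 4.01 + 83.8 + 9.17 = 154.18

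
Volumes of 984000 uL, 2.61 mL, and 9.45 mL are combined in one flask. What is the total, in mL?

In mL:
  984000 uL = 984000e-3 mL = 984
  2.61 mL → 2.61
  9.45 mL → 9.45
Sum: 984 + 2.61 + 9.45 = 996.06

996.06 mL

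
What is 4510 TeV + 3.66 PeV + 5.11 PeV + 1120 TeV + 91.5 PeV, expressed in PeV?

In PeV:
  4510 TeV = 4510e-3 PeV = 4.51
  3.66 PeV → 3.66
  5.11 PeV → 5.11
  1120 TeV = 1120e-3 PeV = 1.12
  91.5 PeV → 91.5
Sum: 4.51 + 3.66 + 5.11 + 1.12 + 91.5 = 105.9

105.9 PeV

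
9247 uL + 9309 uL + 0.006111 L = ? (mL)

24.667 mL

In mL:
  9247 uL = 9247 × 10⁻³ mL = 9.247
  9309 uL = 9309 × 10⁻³ mL = 9.309
  0.006111 L = 0.006111 × 10³ mL = 6.111
Sum: 9.247 + 9.309 + 6.111 = 24.667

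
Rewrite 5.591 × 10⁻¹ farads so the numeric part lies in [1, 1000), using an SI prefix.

= 559.1 × 10⁻³ farads; 10⁻³ is milli.

559.1 millifarads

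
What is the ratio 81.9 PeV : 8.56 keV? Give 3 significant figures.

(81.9e15) / (8.56e3) = 9.568e12

9570000000000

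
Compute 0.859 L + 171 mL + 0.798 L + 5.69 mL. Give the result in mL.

In mL:
  0.859 L = 0.859 × 10^3 mL = 859
  171 mL → 171
  0.798 L = 0.798 × 10^3 mL = 798
  5.69 mL → 5.69
Sum: 859 + 171 + 798 + 5.69 = 1833.69

1833.69 mL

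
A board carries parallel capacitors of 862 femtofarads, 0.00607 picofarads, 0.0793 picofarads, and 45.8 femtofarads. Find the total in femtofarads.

In femtofarads:
  862 femtofarads → 862
  0.00607 picofarads = 0.00607 × 10^3 femtofarads = 6.07
  0.0793 picofarads = 0.0793 × 10^3 femtofarads = 79.3
  45.8 femtofarads → 45.8
Sum: 862 + 6.07 + 79.3 + 45.8 = 993.17

993.17 femtofarads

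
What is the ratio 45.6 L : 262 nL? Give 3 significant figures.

(45.6) / (262 × 10^-9) = 0.174 × 10^9

174000000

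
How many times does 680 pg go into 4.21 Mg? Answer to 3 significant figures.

6190000000000000

(4.21 × 10^6) / (680 × 10^-12) = 0.006191 × 10^18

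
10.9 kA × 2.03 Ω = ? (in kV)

22.127 kV

10.9e3 × 2.03 = 22.127e3 V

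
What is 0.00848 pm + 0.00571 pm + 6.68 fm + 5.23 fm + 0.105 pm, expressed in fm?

131.1 fm

In fm:
  0.00848 pm = 0.00848 × 10^3 fm = 8.48
  0.00571 pm = 0.00571 × 10^3 fm = 5.71
  6.68 fm → 6.68
  5.23 fm → 5.23
  0.105 pm = 0.105 × 10^3 fm = 105
Sum: 8.48 + 5.71 + 6.68 + 5.23 + 105 = 131.1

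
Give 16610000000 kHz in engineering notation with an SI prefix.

= 16.61e12 Hz; 1e12 is tera.

16.61 THz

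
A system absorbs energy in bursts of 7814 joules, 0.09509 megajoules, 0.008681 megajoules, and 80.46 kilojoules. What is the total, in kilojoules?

In kilojoules:
  7814 joules = 7814e-3 kilojoules = 7.814
  0.09509 megajoules = 0.09509e3 kilojoules = 95.09
  0.008681 megajoules = 0.008681e3 kilojoules = 8.681
  80.46 kilojoules → 80.46
Sum: 7.814 + 95.09 + 8.681 + 80.46 = 192.045

192.045 kilojoules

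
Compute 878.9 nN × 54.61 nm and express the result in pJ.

0.047996729 pJ

878.9e-9 × 54.61e-9 = 47996.729e-18 J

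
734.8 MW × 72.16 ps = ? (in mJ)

734.8 × 10⁶ × 72.16 × 10⁻¹² = 53023.168 × 10⁻⁶ J

53.023168 mJ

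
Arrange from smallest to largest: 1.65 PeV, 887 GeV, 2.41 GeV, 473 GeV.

2.41 GeV < 473 GeV < 887 GeV < 1.65 PeV

1.65 PeV = 1650000000000000 eV
887 GeV = 887000000000 eV
2.41 GeV = 2410000000 eV
473 GeV = 473000000000 eV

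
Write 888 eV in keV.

(no prefix) = 1e0, kilo = 1e3; factor is 1e-3.
888 × 1e-3 = 0.888

0.888 keV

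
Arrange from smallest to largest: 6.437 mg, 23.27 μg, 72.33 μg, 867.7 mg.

23.27 μg < 72.33 μg < 6.437 mg < 867.7 mg

6.437 mg = 0.006437 g
23.27 μg = 0.00002327 g
72.33 μg = 0.00007233 g
867.7 mg = 0.8677 g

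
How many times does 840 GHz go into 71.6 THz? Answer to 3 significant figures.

85.2

(71.6 × 10¹²) / (840 × 10⁹) = 0.08524 × 10³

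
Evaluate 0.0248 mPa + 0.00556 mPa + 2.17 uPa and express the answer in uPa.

In uPa:
  0.0248 mPa = 0.0248 × 10³ uPa = 24.8
  0.00556 mPa = 0.00556 × 10³ uPa = 5.56
  2.17 uPa → 2.17
Sum: 24.8 + 5.56 + 2.17 = 32.53

32.53 uPa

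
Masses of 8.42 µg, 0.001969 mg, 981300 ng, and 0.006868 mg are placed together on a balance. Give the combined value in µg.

In µg:
  8.42 µg → 8.42
  0.001969 mg = 0.001969e3 µg = 1.969
  981300 ng = 981300e-3 µg = 981.3
  0.006868 mg = 0.006868e3 µg = 6.868
Sum: 8.42 + 1.969 + 981.3 + 6.868 = 998.557

998.557 µg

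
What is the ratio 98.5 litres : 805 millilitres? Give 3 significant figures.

122

(98.5) / (805e-3) = 0.1224e3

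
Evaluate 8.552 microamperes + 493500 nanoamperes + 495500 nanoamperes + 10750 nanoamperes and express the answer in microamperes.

1008.302 microamperes

In microamperes:
  8.552 microamperes → 8.552
  493500 nanoamperes = 493500 × 10^-3 microamperes = 493.5
  495500 nanoamperes = 495500 × 10^-3 microamperes = 495.5
  10750 nanoamperes = 10750 × 10^-3 microamperes = 10.75
Sum: 8.552 + 493.5 + 495.5 + 10.75 = 1008.302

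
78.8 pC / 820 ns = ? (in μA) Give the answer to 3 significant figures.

96.1 μA

(78.8 × 10^-12) / (820 × 10^-9) = 0.096098 × 10^-3 A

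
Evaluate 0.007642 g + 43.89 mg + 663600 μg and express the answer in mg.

In mg:
  0.007642 g = 0.007642 × 10^3 mg = 7.642
  43.89 mg → 43.89
  663600 μg = 663600 × 10^-3 mg = 663.6
Sum: 7.642 + 43.89 + 663.6 = 715.132

715.132 mg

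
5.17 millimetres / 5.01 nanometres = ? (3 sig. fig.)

(5.17 × 10^-3) / (5.01 × 10^-9) = 1.032 × 10^6

1030000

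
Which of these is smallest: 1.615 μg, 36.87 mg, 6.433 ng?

1.615 μg = 0.000001615 g
36.87 mg = 0.03687 g
6.433 ng = 0.000000006433 g

6.433 ng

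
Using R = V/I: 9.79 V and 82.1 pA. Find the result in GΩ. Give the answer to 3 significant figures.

119 GΩ

(9.79) / (82.1 × 10⁻¹²) = 0.11924 × 10¹² Ω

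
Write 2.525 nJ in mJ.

nano = 10^-9, milli = 10^-3; factor is 10^-6.
2.525 × 10^-6 = 0.000002525

0.000002525 mJ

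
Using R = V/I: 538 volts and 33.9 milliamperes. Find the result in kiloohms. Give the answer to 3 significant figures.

(538) / (33.9 × 10⁻³) = 15.87 × 10³ Ω

15.9 kiloohms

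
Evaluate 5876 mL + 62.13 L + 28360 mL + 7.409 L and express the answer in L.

103.775 L

In L:
  5876 mL = 5876e-3 L = 5.876
  62.13 L → 62.13
  28360 mL = 28360e-3 L = 28.36
  7.409 L → 7.409
Sum: 5.876 + 62.13 + 28.36 + 7.409 = 103.775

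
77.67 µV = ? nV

77670 nV

micro = 10^-6, nano = 10^-9; factor is 10^3.
77.67 × 10^3 = 77670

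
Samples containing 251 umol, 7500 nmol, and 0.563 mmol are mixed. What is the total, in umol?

In umol:
  251 umol → 251
  7500 nmol = 7500 × 10^-3 umol = 7.5
  0.563 mmol = 0.563 × 10^3 umol = 563
Sum: 251 + 7.5 + 563 = 821.5

821.5 umol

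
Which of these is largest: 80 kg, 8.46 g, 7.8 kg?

80 kg = 80000 g
8.46 g = 8.46 g
7.8 kg = 7800 g

80 kg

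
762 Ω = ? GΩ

0.000000762 GΩ

(no prefix) = 10^0, giga = 10^9; factor is 10^-9.
762 × 10^-9 = 0.000000762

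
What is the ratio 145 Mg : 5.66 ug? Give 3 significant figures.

25600000000000

(145e6) / (5.66e-6) = 25.62e12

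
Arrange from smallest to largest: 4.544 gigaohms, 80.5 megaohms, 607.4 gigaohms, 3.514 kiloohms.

4.544 gigaohms = 4544000000 ohms
80.5 megaohms = 80500000 ohms
607.4 gigaohms = 607400000000 ohms
3.514 kiloohms = 3514 ohms

3.514 kiloohms < 80.5 megaohms < 4.544 gigaohms < 607.4 gigaohms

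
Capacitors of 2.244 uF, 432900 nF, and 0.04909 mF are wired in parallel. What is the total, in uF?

484.234 uF

In uF:
  2.244 uF → 2.244
  432900 nF = 432900 × 10^-3 uF = 432.9
  0.04909 mF = 0.04909 × 10^3 uF = 49.09
Sum: 2.244 + 432.9 + 49.09 = 484.234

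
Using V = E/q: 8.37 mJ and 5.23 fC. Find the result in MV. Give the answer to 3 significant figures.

1600000 MV

(8.37e-3) / (5.23e-15) = 1.6004e12 V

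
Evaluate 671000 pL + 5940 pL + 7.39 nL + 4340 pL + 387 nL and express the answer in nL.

1075.67 nL

In nL:
  671000 pL = 671000 × 10⁻³ nL = 671
  5940 pL = 5940 × 10⁻³ nL = 5.94
  7.39 nL → 7.39
  4340 pL = 4340 × 10⁻³ nL = 4.34
  387 nL → 387
Sum: 671 + 5.94 + 7.39 + 4.34 + 387 = 1075.67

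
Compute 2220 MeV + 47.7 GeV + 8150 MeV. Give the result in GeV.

58.07 GeV

In GeV:
  2220 MeV = 2220e-3 GeV = 2.22
  47.7 GeV → 47.7
  8150 MeV = 8150e-3 GeV = 8.15
Sum: 2.22 + 47.7 + 8.15 = 58.07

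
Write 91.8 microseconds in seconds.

micro = 10⁻⁶, (no prefix) = 10⁰; factor is 10⁻⁶.
91.8 × 10⁻⁶ = 0.0000918

0.0000918 seconds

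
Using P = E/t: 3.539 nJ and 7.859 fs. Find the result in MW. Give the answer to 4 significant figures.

0.4503 MW

(3.539 × 10^-9) / (7.859 × 10^-15) = 0.450312 × 10^6 W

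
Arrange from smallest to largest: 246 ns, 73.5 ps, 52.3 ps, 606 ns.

52.3 ps < 73.5 ps < 246 ns < 606 ns

246 ns = 0.000000246 s
73.5 ps = 0.0000000000735 s
52.3 ps = 0.0000000000523 s
606 ns = 0.000000606 s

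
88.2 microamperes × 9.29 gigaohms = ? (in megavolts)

0.819378 megavolts

88.2e-6 × 9.29e9 = 819.378e3 V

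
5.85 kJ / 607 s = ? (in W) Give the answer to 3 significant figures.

(5.85 × 10³) / (607) = 0.0096376 × 10³ W

9.64 W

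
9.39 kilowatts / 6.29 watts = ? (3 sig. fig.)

(9.39e3) / (6.29) = 1.493e3

1490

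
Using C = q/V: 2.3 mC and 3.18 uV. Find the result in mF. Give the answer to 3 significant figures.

723000 mF

(2.3e-3) / (3.18e-6) = 0.72327e3 F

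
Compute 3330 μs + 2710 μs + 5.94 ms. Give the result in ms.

In ms:
  3330 μs = 3330e-3 ms = 3.33
  2710 μs = 2710e-3 ms = 2.71
  5.94 ms → 5.94
Sum: 3.33 + 2.71 + 5.94 = 11.98

11.98 ms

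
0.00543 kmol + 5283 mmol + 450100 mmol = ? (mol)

In mol:
  0.00543 kmol = 0.00543 × 10^3 mol = 5.43
  5283 mmol = 5283 × 10^-3 mol = 5.283
  450100 mmol = 450100 × 10^-3 mol = 450.1
Sum: 5.43 + 5.283 + 450.1 = 460.813

460.813 mol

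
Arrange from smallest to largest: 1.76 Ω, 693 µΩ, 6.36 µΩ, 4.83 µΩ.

4.83 µΩ < 6.36 µΩ < 693 µΩ < 1.76 Ω

1.76 Ω = 1.76 Ω
693 µΩ = 0.000693 Ω
6.36 µΩ = 0.00000636 Ω
4.83 µΩ = 0.00000483 Ω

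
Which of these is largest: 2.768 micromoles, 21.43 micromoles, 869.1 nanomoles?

2.768 micromoles = 0.000002768 moles
21.43 micromoles = 0.00002143 moles
869.1 nanomoles = 0.0000008691 moles

21.43 micromoles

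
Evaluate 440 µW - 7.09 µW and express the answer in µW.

432.91 µW

In µW:
  440 µW → 440
  7.09 µW → 7.09
Difference: 440 - 7.09 = 432.91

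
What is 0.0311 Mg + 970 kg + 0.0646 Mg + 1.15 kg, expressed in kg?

In kg:
  0.0311 Mg = 0.0311 × 10^3 kg = 31.1
  970 kg → 970
  0.0646 Mg = 0.0646 × 10^3 kg = 64.6
  1.15 kg → 1.15
Sum: 31.1 + 970 + 64.6 + 1.15 = 1066.85

1066.85 kg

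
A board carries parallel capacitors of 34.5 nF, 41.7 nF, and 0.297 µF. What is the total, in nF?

373.2 nF

In nF:
  34.5 nF → 34.5
  41.7 nF → 41.7
  0.297 µF = 0.297 × 10^3 nF = 297
Sum: 34.5 + 41.7 + 297 = 373.2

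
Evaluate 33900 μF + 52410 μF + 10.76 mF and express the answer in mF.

In mF:
  33900 μF = 33900e-3 mF = 33.9
  52410 μF = 52410e-3 mF = 52.41
  10.76 mF → 10.76
Sum: 33.9 + 52.41 + 10.76 = 97.07

97.07 mF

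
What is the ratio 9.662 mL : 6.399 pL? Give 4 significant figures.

1510000000

(9.662 × 10⁻³) / (6.399 × 10⁻¹²) = 1.5099 × 10⁹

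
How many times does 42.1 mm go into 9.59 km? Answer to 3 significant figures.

(9.59 × 10^3) / (42.1 × 10^-3) = 0.2278 × 10^6

228000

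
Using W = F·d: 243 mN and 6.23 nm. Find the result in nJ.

1.51389 nJ

243e-3 × 6.23e-9 = 1513.89e-12 J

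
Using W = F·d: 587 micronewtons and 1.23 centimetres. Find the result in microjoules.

7.2201 microjoules

587e-6 × 1.23e-2 = 722.01e-8 J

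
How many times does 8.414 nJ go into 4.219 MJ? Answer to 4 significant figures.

501400000000000

(4.219e6) / (8.414e-9) = 0.50143e15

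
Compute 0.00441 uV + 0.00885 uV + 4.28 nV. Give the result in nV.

17.54 nV

In nV:
  0.00441 uV = 0.00441 × 10³ nV = 4.41
  0.00885 uV = 0.00885 × 10³ nV = 8.85
  4.28 nV → 4.28
Sum: 4.41 + 8.85 + 4.28 = 17.54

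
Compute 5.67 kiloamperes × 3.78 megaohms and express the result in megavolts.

5.67 × 10³ × 3.78 × 10⁶ = 21.4326 × 10⁹ V

21432.6 megavolts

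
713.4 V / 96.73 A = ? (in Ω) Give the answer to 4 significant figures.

(713.4) / (96.73) = 7.37517 Ω

7.375 Ω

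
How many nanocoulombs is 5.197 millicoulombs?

milli = 10⁻³, nano = 10⁻⁹; factor is 10⁶.
5.197 × 10⁶ = 5197000

5197000 nanocoulombs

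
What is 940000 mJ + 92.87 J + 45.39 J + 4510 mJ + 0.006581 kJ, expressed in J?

In J:
  940000 mJ = 940000e-3 J = 940
  92.87 J → 92.87
  45.39 J → 45.39
  4510 mJ = 4510e-3 J = 4.51
  0.006581 kJ = 0.006581e3 J = 6.581
Sum: 940 + 92.87 + 45.39 + 4.51 + 6.581 = 1089.351

1089.351 J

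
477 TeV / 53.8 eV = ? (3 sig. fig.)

(477 × 10¹²) / (53.8) = 8.866 × 10¹²

8870000000000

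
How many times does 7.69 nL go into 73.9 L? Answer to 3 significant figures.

(73.9) / (7.69 × 10^-9) = 9.61 × 10^9

9610000000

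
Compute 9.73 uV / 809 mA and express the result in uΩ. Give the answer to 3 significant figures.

(9.73 × 10⁻⁶) / (809 × 10⁻³) = 0.012027 × 10⁻³ Ω

12.0 uΩ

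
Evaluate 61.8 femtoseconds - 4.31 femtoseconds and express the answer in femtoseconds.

In femtoseconds:
  61.8 femtoseconds → 61.8
  4.31 femtoseconds → 4.31
Difference: 61.8 - 4.31 = 57.49

57.49 femtoseconds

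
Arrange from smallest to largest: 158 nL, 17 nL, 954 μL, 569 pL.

569 pL < 17 nL < 158 nL < 954 μL

158 nL = 0.000000158 L
17 nL = 0.000000017 L
954 μL = 0.000954 L
569 pL = 0.000000000569 L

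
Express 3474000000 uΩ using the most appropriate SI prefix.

= 3.474 × 10³ Ω; 10³ is kilo.

3.474 kΩ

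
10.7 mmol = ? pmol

10700000000 pmol

milli = 10^-3, pico = 10^-12; factor is 10^9.
10.7 × 10^9 = 10700000000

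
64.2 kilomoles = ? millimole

64200000 millimoles

kilo = 10³, milli = 10⁻³; factor is 10⁶.
64.2 × 10⁶ = 64200000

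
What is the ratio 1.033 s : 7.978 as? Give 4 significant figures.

(1.033) / (7.978e-18) = 0.12948e18

129500000000000000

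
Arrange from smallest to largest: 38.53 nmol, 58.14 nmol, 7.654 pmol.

38.53 nmol = 0.00000003853 mol
58.14 nmol = 0.00000005814 mol
7.654 pmol = 0.000000000007654 mol

7.654 pmol < 38.53 nmol < 58.14 nmol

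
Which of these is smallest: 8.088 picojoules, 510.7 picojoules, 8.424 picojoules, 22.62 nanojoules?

8.088 picojoules

8.088 picojoules = 0.000000000008088 joules
510.7 picojoules = 0.0000000005107 joules
8.424 picojoules = 0.000000000008424 joules
22.62 nanojoules = 0.00000002262 joules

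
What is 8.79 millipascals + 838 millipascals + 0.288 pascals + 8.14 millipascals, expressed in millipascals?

1142.93 millipascals

In millipascals:
  8.79 millipascals → 8.79
  838 millipascals → 838
  0.288 pascals = 0.288 × 10^3 millipascals = 288
  8.14 millipascals → 8.14
Sum: 8.79 + 838 + 288 + 8.14 = 1142.93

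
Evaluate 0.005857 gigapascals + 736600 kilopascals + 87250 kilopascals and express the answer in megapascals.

829.707 megapascals

In megapascals:
  0.005857 gigapascals = 0.005857 × 10^3 megapascals = 5.857
  736600 kilopascals = 736600 × 10^-3 megapascals = 736.6
  87250 kilopascals = 87250 × 10^-3 megapascals = 87.25
Sum: 5.857 + 736.6 + 87.25 = 829.707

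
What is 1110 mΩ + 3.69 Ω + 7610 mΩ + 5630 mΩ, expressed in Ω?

18.04 Ω

In Ω:
  1110 mΩ = 1110e-3 Ω = 1.11
  3.69 Ω → 3.69
  7610 mΩ = 7610e-3 Ω = 7.61
  5630 mΩ = 5630e-3 Ω = 5.63
Sum: 1.11 + 3.69 + 7.61 + 5.63 = 18.04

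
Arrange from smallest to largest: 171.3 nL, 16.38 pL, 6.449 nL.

16.38 pL < 6.449 nL < 171.3 nL

171.3 nL = 0.0000001713 L
16.38 pL = 0.00000000001638 L
6.449 nL = 0.000000006449 L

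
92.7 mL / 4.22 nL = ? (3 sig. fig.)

(92.7 × 10⁻³) / (4.22 × 10⁻⁹) = 21.97 × 10⁶

22000000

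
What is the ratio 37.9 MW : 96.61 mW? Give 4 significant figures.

(37.9 × 10⁶) / (96.61 × 10⁻³) = 0.3923 × 10⁹

392300000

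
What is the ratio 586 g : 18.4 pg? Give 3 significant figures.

31800000000000

(586) / (18.4 × 10⁻¹²) = 31.85 × 10¹²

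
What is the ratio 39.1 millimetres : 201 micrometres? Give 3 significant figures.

(39.1 × 10⁻³) / (201 × 10⁻⁶) = 0.1945 × 10³

195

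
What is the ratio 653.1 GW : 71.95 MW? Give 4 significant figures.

(653.1 × 10^9) / (71.95 × 10^6) = 9.0771 × 10^3

9077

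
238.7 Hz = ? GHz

0.0000002387 GHz

(no prefix) = 10⁰, giga = 10⁹; factor is 10⁻⁹.
238.7 × 10⁻⁹ = 0.0000002387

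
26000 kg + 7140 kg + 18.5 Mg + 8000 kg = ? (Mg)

In Mg:
  26000 kg = 26000 × 10^-3 Mg = 26
  7140 kg = 7140 × 10^-3 Mg = 7.14
  18.5 Mg → 18.5
  8000 kg = 8000 × 10^-3 Mg = 8
Sum: 26 + 7.14 + 18.5 + 8 = 59.64

59.64 Mg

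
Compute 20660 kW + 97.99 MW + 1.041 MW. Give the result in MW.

119.691 MW

In MW:
  20660 kW = 20660e-3 MW = 20.66
  97.99 MW → 97.99
  1.041 MW → 1.041
Sum: 20.66 + 97.99 + 1.041 = 119.691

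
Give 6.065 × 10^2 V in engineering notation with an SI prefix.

606.5 V

= 606.5 V; mantissa already in [1, 1000).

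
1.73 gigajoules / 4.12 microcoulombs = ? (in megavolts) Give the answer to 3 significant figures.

420000000 megavolts

(1.73e9) / (4.12e-6) = 0.4199e15 V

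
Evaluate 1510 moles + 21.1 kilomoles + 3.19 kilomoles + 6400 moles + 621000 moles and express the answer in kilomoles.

In kilomoles:
  1510 moles = 1510 × 10⁻³ kilomoles = 1.51
  21.1 kilomoles → 21.1
  3.19 kilomoles → 3.19
  6400 moles = 6400 × 10⁻³ kilomoles = 6.4
  621000 moles = 621000 × 10⁻³ kilomoles = 621
Sum: 1.51 + 21.1 + 3.19 + 6.4 + 621 = 653.2

653.2 kilomoles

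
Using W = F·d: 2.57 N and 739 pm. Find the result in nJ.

1.89923 nJ

2.57 × 739 × 10⁻¹² = 1899.23 × 10⁻¹² J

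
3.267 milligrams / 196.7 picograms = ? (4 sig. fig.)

16610000

(3.267 × 10^-3) / (196.7 × 10^-12) = 0.016609 × 10^9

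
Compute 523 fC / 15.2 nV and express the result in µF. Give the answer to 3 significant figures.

(523 × 10^-15) / (15.2 × 10^-9) = 34.408 × 10^-6 F

34.4 µF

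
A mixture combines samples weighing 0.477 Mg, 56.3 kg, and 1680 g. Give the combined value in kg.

In kg:
  0.477 Mg = 0.477 × 10³ kg = 477
  56.3 kg → 56.3
  1680 g = 1680 × 10⁻³ kg = 1.68
Sum: 477 + 56.3 + 1.68 = 534.98

534.98 kg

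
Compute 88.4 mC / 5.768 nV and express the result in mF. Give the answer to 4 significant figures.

(88.4e-3) / (5.768e-9) = 15.3259e6 F

15330000000 mF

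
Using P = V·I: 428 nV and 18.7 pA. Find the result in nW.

0.0000000080036 nW

428 × 10^-9 × 18.7 × 10^-12 = 8003.6 × 10^-21 W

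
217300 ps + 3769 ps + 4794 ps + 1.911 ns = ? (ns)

In ns:
  217300 ps = 217300 × 10^-3 ns = 217.3
  3769 ps = 3769 × 10^-3 ns = 3.769
  4794 ps = 4794 × 10^-3 ns = 4.794
  1.911 ns → 1.911
Sum: 217.3 + 3.769 + 4.794 + 1.911 = 227.774

227.774 ns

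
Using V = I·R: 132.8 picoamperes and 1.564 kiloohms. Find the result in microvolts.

0.2076992 microvolts

132.8e-12 × 1.564e3 = 207.6992e-9 V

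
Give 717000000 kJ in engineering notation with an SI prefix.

717 GJ

= 717e9 J; 1e9 is giga.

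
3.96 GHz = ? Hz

giga = 1e9, (no prefix) = 1e0; factor is 1e9.
3.96 × 1e9 = 3960000000

3960000000 Hz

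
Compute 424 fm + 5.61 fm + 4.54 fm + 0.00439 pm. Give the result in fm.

In fm:
  424 fm → 424
  5.61 fm → 5.61
  4.54 fm → 4.54
  0.00439 pm = 0.00439 × 10^3 fm = 4.39
Sum: 424 + 5.61 + 4.54 + 4.39 = 438.54

438.54 fm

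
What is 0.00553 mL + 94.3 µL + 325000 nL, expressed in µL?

In µL:
  0.00553 mL = 0.00553 × 10³ µL = 5.53
  94.3 µL → 94.3
  325000 nL = 325000 × 10⁻³ µL = 325
Sum: 5.53 + 94.3 + 325 = 424.83

424.83 µL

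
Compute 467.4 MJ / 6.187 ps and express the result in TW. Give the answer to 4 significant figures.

75550000 TW

(467.4 × 10⁶) / (6.187 × 10⁻¹²) = 75.5455 × 10¹⁸ W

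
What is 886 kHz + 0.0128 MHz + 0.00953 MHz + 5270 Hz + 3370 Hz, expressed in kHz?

916.97 kHz

In kHz:
  886 kHz → 886
  0.0128 MHz = 0.0128e3 kHz = 12.8
  0.00953 MHz = 0.00953e3 kHz = 9.53
  5270 Hz = 5270e-3 kHz = 5.27
  3370 Hz = 3370e-3 kHz = 3.37
Sum: 886 + 12.8 + 9.53 + 5.27 + 3.37 = 916.97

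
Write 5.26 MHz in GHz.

mega = 10⁶, giga = 10⁹; factor is 10⁻³.
5.26 × 10⁻³ = 0.00526

0.00526 GHz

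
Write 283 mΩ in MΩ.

milli = 1e-3, mega = 1e6; factor is 1e-9.
283 × 1e-9 = 0.000000283

0.000000283 MΩ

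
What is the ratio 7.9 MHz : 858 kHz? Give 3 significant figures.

(7.9 × 10^6) / (858 × 10^3) = 0.009207 × 10^3

9.21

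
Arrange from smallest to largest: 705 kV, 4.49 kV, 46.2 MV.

4.49 kV < 705 kV < 46.2 MV

705 kV = 705000 V
4.49 kV = 4490 V
46.2 MV = 46200000 V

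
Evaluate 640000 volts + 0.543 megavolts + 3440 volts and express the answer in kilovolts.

1186.44 kilovolts

In kilovolts:
  640000 volts = 640000 × 10^-3 kilovolts = 640
  0.543 megavolts = 0.543 × 10^3 kilovolts = 543
  3440 volts = 3440 × 10^-3 kilovolts = 3.44
Sum: 640 + 543 + 3.44 = 1186.44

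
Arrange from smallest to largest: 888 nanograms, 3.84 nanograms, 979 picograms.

888 nanograms = 0.000000888 grams
3.84 nanograms = 0.00000000384 grams
979 picograms = 0.000000000979 grams

979 picograms < 3.84 nanograms < 888 nanograms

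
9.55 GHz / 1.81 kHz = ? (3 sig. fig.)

5280000

(9.55 × 10^9) / (1.81 × 10^3) = 5.276 × 10^6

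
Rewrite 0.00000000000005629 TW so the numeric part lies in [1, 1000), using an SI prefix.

56.29 mW

= 56.29e-3 W; 1e-3 is milli.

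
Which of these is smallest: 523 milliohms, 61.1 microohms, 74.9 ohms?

61.1 microohms

523 milliohms = 0.523 ohms
61.1 microohms = 0.0000611 ohms
74.9 ohms = 74.9 ohms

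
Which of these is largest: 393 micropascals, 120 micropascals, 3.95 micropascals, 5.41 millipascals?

393 micropascals = 0.000393 pascals
120 micropascals = 0.00012 pascals
3.95 micropascals = 0.00000395 pascals
5.41 millipascals = 0.00541 pascals

5.41 millipascals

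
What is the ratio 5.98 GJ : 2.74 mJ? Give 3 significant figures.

2180000000000

(5.98 × 10⁹) / (2.74 × 10⁻³) = 2.182 × 10¹²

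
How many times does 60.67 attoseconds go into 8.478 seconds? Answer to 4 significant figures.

139700000000000000

(8.478) / (60.67 × 10^-18) = 0.13974 × 10^18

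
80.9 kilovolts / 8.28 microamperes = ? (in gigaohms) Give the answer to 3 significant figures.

9.77 gigaohms

(80.9 × 10³) / (8.28 × 10⁻⁶) = 9.7705 × 10⁹ Ω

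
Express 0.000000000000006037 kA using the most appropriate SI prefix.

= 6.037 × 10⁻¹² A; 10⁻¹² is pico.

6.037 pA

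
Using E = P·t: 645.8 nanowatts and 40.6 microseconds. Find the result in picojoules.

26.21948 picojoules

645.8 × 10^-9 × 40.6 × 10^-6 = 26219.48 × 10^-15 J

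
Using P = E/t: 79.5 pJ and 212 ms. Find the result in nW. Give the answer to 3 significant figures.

0.375 nW

(79.5e-12) / (212e-3) = 0.375e-9 W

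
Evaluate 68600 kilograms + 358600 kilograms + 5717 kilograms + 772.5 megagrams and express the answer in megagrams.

In megagrams:
  68600 kilograms = 68600e-3 megagrams = 68.6
  358600 kilograms = 358600e-3 megagrams = 358.6
  5717 kilograms = 5717e-3 megagrams = 5.717
  772.5 megagrams → 772.5
Sum: 68.6 + 358.6 + 5.717 + 772.5 = 1205.417

1205.417 megagrams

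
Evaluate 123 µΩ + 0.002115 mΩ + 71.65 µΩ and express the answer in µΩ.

In µΩ:
  123 µΩ → 123
  0.002115 mΩ = 0.002115e3 µΩ = 2.115
  71.65 µΩ → 71.65
Sum: 123 + 2.115 + 71.65 = 196.765

196.765 µΩ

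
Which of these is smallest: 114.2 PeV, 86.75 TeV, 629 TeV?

114.2 PeV = 114200000000000000 eV
86.75 TeV = 86750000000000 eV
629 TeV = 629000000000000 eV

86.75 TeV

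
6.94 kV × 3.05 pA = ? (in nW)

21.167 nW

6.94 × 10^3 × 3.05 × 10^-12 = 21.167 × 10^-9 W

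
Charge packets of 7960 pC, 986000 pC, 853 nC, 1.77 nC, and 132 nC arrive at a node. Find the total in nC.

In nC:
  7960 pC = 7960 × 10^-3 nC = 7.96
  986000 pC = 986000 × 10^-3 nC = 986
  853 nC → 853
  1.77 nC → 1.77
  132 nC → 132
Sum: 7.96 + 986 + 853 + 1.77 + 132 = 1980.73

1980.73 nC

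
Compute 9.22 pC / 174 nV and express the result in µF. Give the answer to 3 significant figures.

53.0 µF

(9.22e-12) / (174e-9) = 0.052989e-3 F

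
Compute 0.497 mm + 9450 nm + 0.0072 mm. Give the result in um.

513.65 um

In um:
  0.497 mm = 0.497 × 10³ um = 497
  9450 nm = 9450 × 10⁻³ um = 9.45
  0.0072 mm = 0.0072 × 10³ um = 7.2
Sum: 497 + 9.45 + 7.2 = 513.65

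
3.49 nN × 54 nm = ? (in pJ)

3.49 × 10⁻⁹ × 54 × 10⁻⁹ = 188.46 × 10⁻¹⁸ J

0.00018846 pJ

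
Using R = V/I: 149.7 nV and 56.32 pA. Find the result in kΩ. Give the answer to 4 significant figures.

(149.7 × 10^-9) / (56.32 × 10^-12) = 2.65803 × 10^3 Ω

2.658 kΩ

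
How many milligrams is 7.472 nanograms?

nano = 10^-9, milli = 10^-3; factor is 10^-6.
7.472 × 10^-6 = 0.000007472

0.000007472 milligrams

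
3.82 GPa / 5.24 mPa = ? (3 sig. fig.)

(3.82e9) / (5.24e-3) = 0.729e12

729000000000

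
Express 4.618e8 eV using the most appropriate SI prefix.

= 461.8e6 eV; 1e6 is mega.

461.8 MeV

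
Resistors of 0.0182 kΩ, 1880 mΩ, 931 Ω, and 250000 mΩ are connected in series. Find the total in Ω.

1201.08 Ω

In Ω:
  0.0182 kΩ = 0.0182 × 10^3 Ω = 18.2
  1880 mΩ = 1880 × 10^-3 Ω = 1.88
  931 Ω → 931
  250000 mΩ = 250000 × 10^-3 Ω = 250
Sum: 18.2 + 1.88 + 931 + 250 = 1201.08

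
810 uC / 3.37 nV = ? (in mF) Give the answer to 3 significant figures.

240000000 mF

(810 × 10^-6) / (3.37 × 10^-9) = 240.36 × 10^3 F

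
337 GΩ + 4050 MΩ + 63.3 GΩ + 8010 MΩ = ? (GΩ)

412.36 GΩ

In GΩ:
  337 GΩ → 337
  4050 MΩ = 4050 × 10^-3 GΩ = 4.05
  63.3 GΩ → 63.3
  8010 MΩ = 8010 × 10^-3 GΩ = 8.01
Sum: 337 + 4.05 + 63.3 + 8.01 = 412.36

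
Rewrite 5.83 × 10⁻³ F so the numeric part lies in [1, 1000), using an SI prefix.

5.83 mF

= 5.83 × 10⁻³ F; 10⁻³ is milli.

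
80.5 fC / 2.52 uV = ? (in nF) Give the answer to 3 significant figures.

31.9 nF

(80.5 × 10⁻¹⁵) / (2.52 × 10⁻⁶) = 31.944 × 10⁻⁹ F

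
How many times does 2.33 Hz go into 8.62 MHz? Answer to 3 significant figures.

3700000

(8.62 × 10⁶) / (2.33) = 3.7 × 10⁶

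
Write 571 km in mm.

571000000 mm

kilo = 1e3, milli = 1e-3; factor is 1e6.
571 × 1e6 = 571000000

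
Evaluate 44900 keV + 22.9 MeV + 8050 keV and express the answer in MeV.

In MeV:
  44900 keV = 44900 × 10^-3 MeV = 44.9
  22.9 MeV → 22.9
  8050 keV = 8050 × 10^-3 MeV = 8.05
Sum: 44.9 + 22.9 + 8.05 = 75.85

75.85 MeV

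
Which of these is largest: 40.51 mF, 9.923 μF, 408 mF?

408 mF

40.51 mF = 0.04051 F
9.923 μF = 0.000009923 F
408 mF = 0.408 F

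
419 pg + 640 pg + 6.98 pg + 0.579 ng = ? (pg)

In pg:
  419 pg → 419
  640 pg → 640
  6.98 pg → 6.98
  0.579 ng = 0.579 × 10³ pg = 579
Sum: 419 + 640 + 6.98 + 579 = 1644.98

1644.98 pg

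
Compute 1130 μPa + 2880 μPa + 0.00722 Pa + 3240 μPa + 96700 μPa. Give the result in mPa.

111.17 mPa

In mPa:
  1130 μPa = 1130 × 10^-3 mPa = 1.13
  2880 μPa = 2880 × 10^-3 mPa = 2.88
  0.00722 Pa = 0.00722 × 10^3 mPa = 7.22
  3240 μPa = 3240 × 10^-3 mPa = 3.24
  96700 μPa = 96700 × 10^-3 mPa = 96.7
Sum: 1.13 + 2.88 + 7.22 + 3.24 + 96.7 = 111.17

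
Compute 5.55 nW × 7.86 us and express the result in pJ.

0.043623 pJ

5.55 × 10^-9 × 7.86 × 10^-6 = 43.623 × 10^-15 J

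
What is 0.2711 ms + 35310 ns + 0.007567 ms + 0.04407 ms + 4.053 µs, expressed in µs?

362.1 µs

In µs:
  0.2711 ms = 0.2711e3 µs = 271.1
  35310 ns = 35310e-3 µs = 35.31
  0.007567 ms = 0.007567e3 µs = 7.567
  0.04407 ms = 0.04407e3 µs = 44.07
  4.053 µs → 4.053
Sum: 271.1 + 35.31 + 7.567 + 44.07 + 4.053 = 362.1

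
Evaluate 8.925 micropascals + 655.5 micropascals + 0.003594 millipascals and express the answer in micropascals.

In micropascals:
  8.925 micropascals → 8.925
  655.5 micropascals → 655.5
  0.003594 millipascals = 0.003594 × 10^3 micropascals = 3.594
Sum: 8.925 + 655.5 + 3.594 = 668.019

668.019 micropascals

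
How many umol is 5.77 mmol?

5770 umol

milli = 10⁻³, micro = 10⁻⁶; factor is 10³.
5.77 × 10³ = 5770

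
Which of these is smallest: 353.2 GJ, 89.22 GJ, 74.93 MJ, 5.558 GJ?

353.2 GJ = 353200000000 J
89.22 GJ = 89220000000 J
74.93 MJ = 74930000 J
5.558 GJ = 5558000000 J

74.93 MJ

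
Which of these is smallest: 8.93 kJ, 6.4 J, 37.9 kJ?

6.4 J

8.93 kJ = 8930 J
6.4 J = 6.4 J
37.9 kJ = 37900 J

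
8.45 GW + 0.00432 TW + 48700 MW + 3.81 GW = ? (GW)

65.28 GW

In GW:
  8.45 GW → 8.45
  0.00432 TW = 0.00432 × 10³ GW = 4.32
  48700 MW = 48700 × 10⁻³ GW = 48.7
  3.81 GW → 3.81
Sum: 8.45 + 4.32 + 48.7 + 3.81 = 65.28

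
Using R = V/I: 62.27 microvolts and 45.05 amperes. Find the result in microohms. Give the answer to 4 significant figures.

(62.27 × 10⁻⁶) / (45.05) = 1.38224 × 10⁻⁶ Ω

1.382 microohms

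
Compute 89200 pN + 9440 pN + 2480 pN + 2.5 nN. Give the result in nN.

In nN:
  89200 pN = 89200 × 10^-3 nN = 89.2
  9440 pN = 9440 × 10^-3 nN = 9.44
  2480 pN = 2480 × 10^-3 nN = 2.48
  2.5 nN → 2.5
Sum: 89.2 + 9.44 + 2.48 + 2.5 = 103.62

103.62 nN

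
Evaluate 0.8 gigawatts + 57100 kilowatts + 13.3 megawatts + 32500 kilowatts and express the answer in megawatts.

In megawatts:
  0.8 gigawatts = 0.8 × 10³ megawatts = 800
  57100 kilowatts = 57100 × 10⁻³ megawatts = 57.1
  13.3 megawatts → 13.3
  32500 kilowatts = 32500 × 10⁻³ megawatts = 32.5
Sum: 800 + 57.1 + 13.3 + 32.5 = 902.9

902.9 megawatts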